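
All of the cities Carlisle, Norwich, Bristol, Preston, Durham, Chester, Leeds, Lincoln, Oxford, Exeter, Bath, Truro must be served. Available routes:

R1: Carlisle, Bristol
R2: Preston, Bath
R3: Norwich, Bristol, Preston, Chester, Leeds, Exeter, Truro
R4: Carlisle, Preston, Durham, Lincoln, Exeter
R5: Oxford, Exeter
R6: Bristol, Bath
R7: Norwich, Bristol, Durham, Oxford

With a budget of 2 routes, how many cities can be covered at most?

10

Choosing R3, R4 covers {Carlisle, Norwich, Bristol, Preston, Durham, Chester, Leeds, Lincoln, Exeter, Truro} — 10 cities.
No choice of 2 routes does better; here Oxford, Bath are left uncovered.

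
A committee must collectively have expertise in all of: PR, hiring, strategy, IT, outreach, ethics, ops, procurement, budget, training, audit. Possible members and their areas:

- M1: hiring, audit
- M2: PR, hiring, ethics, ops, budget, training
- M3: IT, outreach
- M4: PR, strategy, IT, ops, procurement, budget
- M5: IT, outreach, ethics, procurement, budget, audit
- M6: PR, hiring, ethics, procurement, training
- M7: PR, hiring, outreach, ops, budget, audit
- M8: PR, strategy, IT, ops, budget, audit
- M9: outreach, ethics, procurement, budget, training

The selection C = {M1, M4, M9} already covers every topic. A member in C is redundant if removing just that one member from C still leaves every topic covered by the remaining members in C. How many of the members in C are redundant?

0

Drop M1: hiring, audit uncovered — not redundant.
Drop M4: PR, strategy, IT, ops uncovered — not redundant.
Drop M9: outreach, ethics, training uncovered — not redundant.
None of the members in C is redundant.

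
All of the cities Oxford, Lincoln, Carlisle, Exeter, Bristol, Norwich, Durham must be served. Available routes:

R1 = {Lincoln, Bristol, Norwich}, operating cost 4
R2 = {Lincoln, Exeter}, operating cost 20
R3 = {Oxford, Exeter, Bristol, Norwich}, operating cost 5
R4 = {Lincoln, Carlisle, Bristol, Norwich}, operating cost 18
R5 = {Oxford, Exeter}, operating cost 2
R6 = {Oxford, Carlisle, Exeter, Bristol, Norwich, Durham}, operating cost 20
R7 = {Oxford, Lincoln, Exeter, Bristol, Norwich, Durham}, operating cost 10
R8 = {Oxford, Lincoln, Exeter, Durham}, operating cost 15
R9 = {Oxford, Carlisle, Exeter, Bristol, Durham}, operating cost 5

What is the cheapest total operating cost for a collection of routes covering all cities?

9

R1, R9 cover every city at operating cost 4 + 5 = 9.
Any cover uses at least 2 routes; among all covering selections none totals below 9.
Greedy by coverage-per-operating cost would pick R5, R1, R9 for 11 — worse than the optimum 9.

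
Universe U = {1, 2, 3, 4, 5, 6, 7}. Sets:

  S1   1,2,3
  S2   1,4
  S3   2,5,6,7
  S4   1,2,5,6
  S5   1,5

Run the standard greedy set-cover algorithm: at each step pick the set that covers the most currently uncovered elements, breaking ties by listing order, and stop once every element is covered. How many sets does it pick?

Pick 1: S3 covers 4 new elements (2, 5, 6, 7).
Pick 2: S1 covers 2 new elements (1, 3).
Pick 3: S2 covers 1 new elements (4).
Greedy uses 3 sets.

3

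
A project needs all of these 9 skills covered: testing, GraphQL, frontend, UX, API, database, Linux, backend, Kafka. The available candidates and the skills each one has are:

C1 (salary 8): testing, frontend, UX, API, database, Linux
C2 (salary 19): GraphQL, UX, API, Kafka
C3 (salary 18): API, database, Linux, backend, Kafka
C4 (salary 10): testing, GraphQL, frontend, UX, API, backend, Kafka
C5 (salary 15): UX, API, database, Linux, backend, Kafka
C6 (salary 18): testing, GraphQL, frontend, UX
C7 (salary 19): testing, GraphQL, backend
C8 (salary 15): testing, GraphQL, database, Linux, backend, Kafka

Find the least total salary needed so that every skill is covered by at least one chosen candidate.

18

C1, C4 cover every skill at salary 8 + 10 = 18.
Any cover uses at least 2 candidates; among all covering selections none totals below 18.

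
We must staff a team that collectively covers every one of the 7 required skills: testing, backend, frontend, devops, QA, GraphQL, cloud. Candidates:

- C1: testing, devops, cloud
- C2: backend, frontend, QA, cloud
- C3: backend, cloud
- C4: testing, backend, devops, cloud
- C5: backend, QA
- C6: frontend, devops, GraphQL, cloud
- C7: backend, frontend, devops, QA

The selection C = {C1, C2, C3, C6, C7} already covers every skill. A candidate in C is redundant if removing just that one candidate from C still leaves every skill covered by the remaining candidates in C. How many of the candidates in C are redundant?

3

Drop C1: testing uncovered — not redundant.
Drop C2: the rest still cover every skill — redundant.
Drop C3: the rest still cover every skill — redundant.
Drop C6: GraphQL uncovered — not redundant.
Drop C7: the rest still cover every skill — redundant.
3 redundant: C2, C3, C7.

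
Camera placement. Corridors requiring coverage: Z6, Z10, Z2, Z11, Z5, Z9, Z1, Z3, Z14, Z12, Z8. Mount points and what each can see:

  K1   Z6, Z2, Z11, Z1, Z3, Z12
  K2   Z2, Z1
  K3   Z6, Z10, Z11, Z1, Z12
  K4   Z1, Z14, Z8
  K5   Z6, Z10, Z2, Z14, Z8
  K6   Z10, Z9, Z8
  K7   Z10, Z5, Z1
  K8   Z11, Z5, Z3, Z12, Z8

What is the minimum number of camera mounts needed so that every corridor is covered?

K1, K4, K6, K7 together cover {Z6, Z10, Z2, Z11, Z5, Z9, Z1, Z3, Z14, Z12, Z8} — every corridor.
No 3 of the 8 camera mounts cover everything (all 56 triples fall short), so 4 is minimum.

4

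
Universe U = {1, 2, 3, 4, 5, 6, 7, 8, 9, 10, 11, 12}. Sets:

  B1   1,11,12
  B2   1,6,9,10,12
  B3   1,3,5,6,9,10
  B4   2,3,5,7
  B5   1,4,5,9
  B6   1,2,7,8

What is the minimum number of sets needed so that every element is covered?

4

B1, B3, B5, B6 together cover {1, 2, 3, 4, 5, 6, 7, 8, 9, 10, 11, 12} — every element.
No 3 of the 6 sets cover everything (all 20 triples fall short), so 4 is minimum.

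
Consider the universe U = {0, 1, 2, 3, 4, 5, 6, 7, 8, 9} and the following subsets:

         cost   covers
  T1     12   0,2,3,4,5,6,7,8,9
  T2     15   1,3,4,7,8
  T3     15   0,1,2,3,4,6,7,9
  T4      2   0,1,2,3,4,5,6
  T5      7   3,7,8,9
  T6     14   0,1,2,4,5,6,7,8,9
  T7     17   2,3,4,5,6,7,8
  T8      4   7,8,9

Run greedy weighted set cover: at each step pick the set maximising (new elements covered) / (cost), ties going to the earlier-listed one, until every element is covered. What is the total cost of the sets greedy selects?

Pick 1: T4 adds 7 new (0, 1, 2, 3, 4, 5, 6) at cost 2 (ratio 7/2).
Pick 2: T8 adds 3 new (7, 8, 9) at cost 4 (ratio 3/4).
Greedy total cost: 2 + 4 = 6.

6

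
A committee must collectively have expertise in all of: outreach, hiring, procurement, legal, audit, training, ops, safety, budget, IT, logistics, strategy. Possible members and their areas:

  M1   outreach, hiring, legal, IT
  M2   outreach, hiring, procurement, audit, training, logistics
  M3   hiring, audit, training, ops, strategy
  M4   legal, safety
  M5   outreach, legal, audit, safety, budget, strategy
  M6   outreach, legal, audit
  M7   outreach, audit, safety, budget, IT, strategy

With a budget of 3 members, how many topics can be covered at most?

11

Choosing M1, M2, M5 covers {outreach, hiring, procurement, legal, audit, training, safety, budget, IT, logistics, strategy} — 11 topics.
No choice of 3 members does better; here ops is left uncovered.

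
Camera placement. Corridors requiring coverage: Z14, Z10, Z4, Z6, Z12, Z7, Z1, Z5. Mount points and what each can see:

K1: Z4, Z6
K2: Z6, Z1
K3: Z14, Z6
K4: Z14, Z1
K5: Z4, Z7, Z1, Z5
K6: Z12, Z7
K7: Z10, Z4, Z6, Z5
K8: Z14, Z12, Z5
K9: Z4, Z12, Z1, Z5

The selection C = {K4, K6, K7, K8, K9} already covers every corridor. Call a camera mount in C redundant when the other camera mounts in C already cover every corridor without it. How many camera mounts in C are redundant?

Drop K4: the rest still cover every corridor — redundant.
Drop K6: Z7 uncovered — not redundant.
Drop K7: Z10, Z6 uncovered — not redundant.
Drop K8: the rest still cover every corridor — redundant.
Drop K9: the rest still cover every corridor — redundant.
3 redundant: K4, K8, K9.

3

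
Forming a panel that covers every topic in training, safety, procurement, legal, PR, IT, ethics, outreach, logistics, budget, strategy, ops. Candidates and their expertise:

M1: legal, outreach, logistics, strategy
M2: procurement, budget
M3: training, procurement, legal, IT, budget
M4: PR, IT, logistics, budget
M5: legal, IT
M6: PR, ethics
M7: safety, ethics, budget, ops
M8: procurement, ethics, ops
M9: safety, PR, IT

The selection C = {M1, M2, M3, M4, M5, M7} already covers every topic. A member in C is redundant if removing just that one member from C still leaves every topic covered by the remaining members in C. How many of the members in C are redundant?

2

Drop M1: outreach, strategy uncovered — not redundant.
Drop M2: the rest still cover every topic — redundant.
Drop M3: training uncovered — not redundant.
Drop M4: PR uncovered — not redundant.
Drop M5: the rest still cover every topic — redundant.
Drop M7: safety, ethics, ops uncovered — not redundant.
2 redundant: M2, M5.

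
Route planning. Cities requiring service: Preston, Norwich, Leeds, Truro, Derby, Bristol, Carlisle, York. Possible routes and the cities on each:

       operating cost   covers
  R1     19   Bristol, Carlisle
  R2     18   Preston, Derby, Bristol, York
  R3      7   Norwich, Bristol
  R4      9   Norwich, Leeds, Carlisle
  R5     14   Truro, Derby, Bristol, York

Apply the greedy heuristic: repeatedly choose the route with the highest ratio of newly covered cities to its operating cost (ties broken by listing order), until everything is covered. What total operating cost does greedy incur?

41

Pick 1: R4 adds 3 new (Norwich, Leeds, Carlisle) at operating cost 9 (ratio 3/9).
Pick 2: R5 adds 4 new (Truro, Derby, Bristol, York) at operating cost 14 (ratio 4/14).
Pick 3: R2 adds 1 new (Preston) at operating cost 18 (ratio 1/18).
Greedy total operating cost: 9 + 14 + 18 = 41.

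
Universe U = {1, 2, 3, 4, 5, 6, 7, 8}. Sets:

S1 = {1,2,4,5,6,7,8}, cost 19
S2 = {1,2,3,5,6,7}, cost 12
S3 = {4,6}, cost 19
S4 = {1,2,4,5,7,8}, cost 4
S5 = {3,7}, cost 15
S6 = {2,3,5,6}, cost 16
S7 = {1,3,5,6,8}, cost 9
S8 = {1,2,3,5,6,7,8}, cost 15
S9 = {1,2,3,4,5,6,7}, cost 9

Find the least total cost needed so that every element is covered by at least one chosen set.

13

S4, S7 cover every element at cost 4 + 9 = 13.
Any cover uses at least 2 sets; among all covering selections none totals below 13.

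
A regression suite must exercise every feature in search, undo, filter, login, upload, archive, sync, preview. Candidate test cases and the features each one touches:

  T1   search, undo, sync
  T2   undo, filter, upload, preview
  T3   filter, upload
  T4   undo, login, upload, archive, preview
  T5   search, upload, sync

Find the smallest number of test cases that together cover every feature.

T1, T2, T4 together cover {search, undo, filter, login, upload, archive, sync, preview} — every feature.
No 2 of the 5 test cases cover everything (all 10 pairs fall short), so 3 is minimum.

3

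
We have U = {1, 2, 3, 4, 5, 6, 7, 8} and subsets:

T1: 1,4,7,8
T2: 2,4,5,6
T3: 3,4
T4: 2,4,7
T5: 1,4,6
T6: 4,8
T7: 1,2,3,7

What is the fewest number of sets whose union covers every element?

T1, T2, T3 together cover {1, 2, 3, 4, 5, 6, 7, 8} — every element.
No 2 of the 7 sets cover everything (all 21 pairs fall short), so 3 is minimum.

3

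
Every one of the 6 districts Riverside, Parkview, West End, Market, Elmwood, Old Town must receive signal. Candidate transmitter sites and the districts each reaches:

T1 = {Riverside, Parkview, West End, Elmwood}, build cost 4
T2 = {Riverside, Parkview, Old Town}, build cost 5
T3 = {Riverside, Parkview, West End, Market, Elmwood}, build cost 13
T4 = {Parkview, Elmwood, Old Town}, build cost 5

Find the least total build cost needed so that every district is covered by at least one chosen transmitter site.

18

T2, T3 cover every district at build cost 5 + 13 = 18.
Any cover uses at least 2 transmitter sites; among all covering selections none totals below 18.
Greedy by coverage-per-build cost would pick T1, T2, T3 for 22 — worse than the optimum 18.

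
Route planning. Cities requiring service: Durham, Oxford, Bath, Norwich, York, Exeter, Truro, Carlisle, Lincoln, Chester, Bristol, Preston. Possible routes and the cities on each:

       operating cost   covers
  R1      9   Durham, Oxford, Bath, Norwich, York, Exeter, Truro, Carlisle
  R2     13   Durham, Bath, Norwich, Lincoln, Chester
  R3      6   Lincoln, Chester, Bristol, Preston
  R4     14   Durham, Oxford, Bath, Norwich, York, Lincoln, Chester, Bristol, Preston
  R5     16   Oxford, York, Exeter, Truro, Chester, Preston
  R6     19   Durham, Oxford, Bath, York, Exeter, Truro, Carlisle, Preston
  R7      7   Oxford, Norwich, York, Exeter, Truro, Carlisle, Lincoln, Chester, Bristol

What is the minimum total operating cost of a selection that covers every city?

15

R1, R3 cover every city at operating cost 9 + 6 = 15.
Any cover uses at least 2 routes; among all covering selections none totals below 15.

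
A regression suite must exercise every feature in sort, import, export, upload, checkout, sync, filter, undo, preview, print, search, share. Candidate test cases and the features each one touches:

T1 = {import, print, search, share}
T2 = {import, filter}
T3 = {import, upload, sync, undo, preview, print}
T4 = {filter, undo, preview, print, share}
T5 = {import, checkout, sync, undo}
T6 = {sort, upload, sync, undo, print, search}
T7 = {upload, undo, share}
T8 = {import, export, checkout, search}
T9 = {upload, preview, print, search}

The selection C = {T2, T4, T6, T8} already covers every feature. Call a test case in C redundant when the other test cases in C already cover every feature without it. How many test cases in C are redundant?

1

Drop T2: the rest still cover every feature — redundant.
Drop T4: preview, share uncovered — not redundant.
Drop T6: sort, upload, sync uncovered — not redundant.
Drop T8: export, checkout uncovered — not redundant.
1 redundant: T2.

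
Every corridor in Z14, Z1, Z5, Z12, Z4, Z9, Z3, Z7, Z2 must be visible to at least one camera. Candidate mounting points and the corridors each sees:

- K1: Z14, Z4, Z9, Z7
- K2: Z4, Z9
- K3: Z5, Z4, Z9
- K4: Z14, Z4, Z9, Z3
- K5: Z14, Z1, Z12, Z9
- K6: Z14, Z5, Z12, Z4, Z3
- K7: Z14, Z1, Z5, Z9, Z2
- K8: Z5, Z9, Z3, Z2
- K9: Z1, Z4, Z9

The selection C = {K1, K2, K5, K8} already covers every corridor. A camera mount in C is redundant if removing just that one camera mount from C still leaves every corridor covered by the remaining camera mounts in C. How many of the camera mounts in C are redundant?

1

Drop K1: Z7 uncovered — not redundant.
Drop K2: the rest still cover every corridor — redundant.
Drop K5: Z1, Z12 uncovered — not redundant.
Drop K8: Z5, Z3, Z2 uncovered — not redundant.
1 redundant: K2.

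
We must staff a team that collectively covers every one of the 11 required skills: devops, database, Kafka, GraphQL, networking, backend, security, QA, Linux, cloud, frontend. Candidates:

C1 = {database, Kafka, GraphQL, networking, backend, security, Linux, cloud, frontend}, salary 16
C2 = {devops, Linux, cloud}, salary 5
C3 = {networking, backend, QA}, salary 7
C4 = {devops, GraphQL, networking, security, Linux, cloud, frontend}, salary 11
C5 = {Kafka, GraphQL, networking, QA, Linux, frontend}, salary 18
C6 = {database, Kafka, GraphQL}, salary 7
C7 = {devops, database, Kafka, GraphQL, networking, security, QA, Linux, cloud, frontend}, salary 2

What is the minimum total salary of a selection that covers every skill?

C3, C7 cover every skill at salary 7 + 2 = 9.
Any cover uses at least 2 candidates; among all covering selections none totals below 9.

9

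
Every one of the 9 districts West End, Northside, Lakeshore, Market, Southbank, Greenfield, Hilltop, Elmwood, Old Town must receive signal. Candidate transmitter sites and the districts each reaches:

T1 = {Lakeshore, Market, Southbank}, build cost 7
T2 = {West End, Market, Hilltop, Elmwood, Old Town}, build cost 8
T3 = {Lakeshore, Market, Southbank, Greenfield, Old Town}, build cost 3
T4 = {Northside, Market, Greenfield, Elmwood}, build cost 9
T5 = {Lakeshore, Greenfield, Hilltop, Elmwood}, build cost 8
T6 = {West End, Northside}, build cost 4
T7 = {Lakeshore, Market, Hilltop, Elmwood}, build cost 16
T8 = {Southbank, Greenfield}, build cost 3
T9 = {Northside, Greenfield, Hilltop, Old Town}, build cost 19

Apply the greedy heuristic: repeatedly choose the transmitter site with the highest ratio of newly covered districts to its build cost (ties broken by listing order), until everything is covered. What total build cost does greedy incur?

Pick 1: T3 adds 5 new (Lakeshore, Market, Southbank, Greenfield, Old Town) at build cost 3 (ratio 5/3).
Pick 2: T6 adds 2 new (West End, Northside) at build cost 4 (ratio 2/4).
Pick 3: T2 adds 2 new (Hilltop, Elmwood) at build cost 8 (ratio 2/8).
Greedy total build cost: 3 + 4 + 8 = 15.

15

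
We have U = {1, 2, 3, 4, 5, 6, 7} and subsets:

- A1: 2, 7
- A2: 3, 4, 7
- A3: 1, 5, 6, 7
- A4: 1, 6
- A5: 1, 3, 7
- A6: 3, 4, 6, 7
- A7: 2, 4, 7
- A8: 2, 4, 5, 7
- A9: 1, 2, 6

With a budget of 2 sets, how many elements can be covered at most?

Choosing A2, A3 covers {1, 3, 4, 5, 6, 7} — 6 elements.
No choice of 2 sets does better; here 2 is left uncovered.

6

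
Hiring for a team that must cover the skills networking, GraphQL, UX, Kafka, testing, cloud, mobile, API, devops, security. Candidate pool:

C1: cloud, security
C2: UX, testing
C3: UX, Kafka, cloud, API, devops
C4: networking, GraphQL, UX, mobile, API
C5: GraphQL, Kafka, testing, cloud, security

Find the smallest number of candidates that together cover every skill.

3

C3, C4, C5 together cover {networking, GraphQL, UX, Kafka, testing, cloud, mobile, API, devops, security} — every skill.
No 2 of the 5 candidates cover everything (all 10 pairs fall short), so 3 is minimum.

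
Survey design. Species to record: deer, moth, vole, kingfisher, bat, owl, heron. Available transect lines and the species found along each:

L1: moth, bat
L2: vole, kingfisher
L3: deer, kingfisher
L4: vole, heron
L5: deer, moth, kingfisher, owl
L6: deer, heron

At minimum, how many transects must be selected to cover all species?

L1, L4, L5 together cover {deer, moth, vole, kingfisher, bat, owl, heron} — every species.
No 2 of the 6 transects cover everything (all 15 pairs fall short), so 3 is minimum.

3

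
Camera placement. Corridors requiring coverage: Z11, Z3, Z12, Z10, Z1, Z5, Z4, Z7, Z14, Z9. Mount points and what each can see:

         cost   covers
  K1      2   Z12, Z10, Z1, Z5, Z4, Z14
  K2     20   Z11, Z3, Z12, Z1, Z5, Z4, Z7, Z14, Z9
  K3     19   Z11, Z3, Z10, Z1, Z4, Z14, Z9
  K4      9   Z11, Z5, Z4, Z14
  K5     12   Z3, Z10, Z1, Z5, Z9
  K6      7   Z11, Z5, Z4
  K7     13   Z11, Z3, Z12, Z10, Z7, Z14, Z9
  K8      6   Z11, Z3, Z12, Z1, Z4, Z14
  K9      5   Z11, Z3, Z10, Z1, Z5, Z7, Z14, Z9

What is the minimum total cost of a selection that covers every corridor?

K1, K9 cover every corridor at cost 2 + 5 = 7.
Any cover uses at least 2 camera mounts; among all covering selections none totals below 7.

7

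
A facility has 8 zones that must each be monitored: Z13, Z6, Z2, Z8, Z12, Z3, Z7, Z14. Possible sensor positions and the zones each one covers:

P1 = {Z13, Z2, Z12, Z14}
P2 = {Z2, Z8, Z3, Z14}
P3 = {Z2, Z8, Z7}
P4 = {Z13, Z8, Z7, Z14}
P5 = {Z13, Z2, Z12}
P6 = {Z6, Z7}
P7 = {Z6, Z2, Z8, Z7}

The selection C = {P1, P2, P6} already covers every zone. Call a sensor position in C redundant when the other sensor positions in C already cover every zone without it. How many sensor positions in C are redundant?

Drop P1: Z13, Z12 uncovered — not redundant.
Drop P2: Z8, Z3 uncovered — not redundant.
Drop P6: Z6, Z7 uncovered — not redundant.
None of the sensor positions in C is redundant.

0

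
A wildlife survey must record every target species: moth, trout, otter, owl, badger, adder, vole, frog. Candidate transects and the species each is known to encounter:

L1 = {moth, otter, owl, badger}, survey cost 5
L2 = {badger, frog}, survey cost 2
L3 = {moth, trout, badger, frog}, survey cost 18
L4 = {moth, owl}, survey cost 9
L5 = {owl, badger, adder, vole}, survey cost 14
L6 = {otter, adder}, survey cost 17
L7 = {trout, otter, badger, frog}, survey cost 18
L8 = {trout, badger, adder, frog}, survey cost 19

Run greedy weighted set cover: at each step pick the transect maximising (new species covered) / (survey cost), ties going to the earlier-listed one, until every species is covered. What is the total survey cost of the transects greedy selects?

Pick 1: L2 adds 2 new (badger, frog) at survey cost 2 (ratio 2/2).
Pick 2: L1 adds 3 new (moth, otter, owl) at survey cost 5 (ratio 3/5).
Pick 3: L5 adds 2 new (adder, vole) at survey cost 14 (ratio 2/14).
Pick 4: L3 adds 1 new (trout) at survey cost 18 (ratio 1/18).
Greedy total survey cost: 2 + 5 + 14 + 18 = 39. (The true optimum is 37, so greedy overshoots here.)

39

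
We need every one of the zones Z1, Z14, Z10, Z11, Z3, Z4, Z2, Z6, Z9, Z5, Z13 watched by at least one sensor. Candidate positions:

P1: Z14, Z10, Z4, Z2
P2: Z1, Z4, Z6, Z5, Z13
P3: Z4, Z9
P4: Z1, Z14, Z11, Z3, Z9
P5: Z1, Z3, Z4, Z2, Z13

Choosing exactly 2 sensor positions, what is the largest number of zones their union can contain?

Choosing P2, P4 covers {Z1, Z14, Z11, Z3, Z4, Z6, Z9, Z5, Z13} — 9 zones.
No choice of 2 sensor positions does better; here Z10, Z2 are left uncovered.

9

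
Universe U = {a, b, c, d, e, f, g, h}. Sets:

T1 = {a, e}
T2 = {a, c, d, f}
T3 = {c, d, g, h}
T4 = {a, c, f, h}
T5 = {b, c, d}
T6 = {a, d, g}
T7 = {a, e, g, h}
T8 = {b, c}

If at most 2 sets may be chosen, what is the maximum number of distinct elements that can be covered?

7

Choosing T2, T7 covers {a, c, d, e, f, g, h} — 7 elements.
No choice of 2 sets does better; here b is left uncovered.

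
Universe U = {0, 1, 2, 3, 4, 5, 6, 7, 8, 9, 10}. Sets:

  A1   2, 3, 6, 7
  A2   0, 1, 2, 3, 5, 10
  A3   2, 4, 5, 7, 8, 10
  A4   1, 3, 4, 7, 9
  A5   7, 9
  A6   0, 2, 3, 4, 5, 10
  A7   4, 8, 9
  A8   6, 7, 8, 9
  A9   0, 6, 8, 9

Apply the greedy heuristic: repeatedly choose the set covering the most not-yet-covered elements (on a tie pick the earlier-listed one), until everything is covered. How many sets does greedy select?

Pick 1: A2 covers 6 new elements (0, 1, 2, 3, 5, 10).
Pick 2: A8 covers 4 new elements (6, 7, 8, 9).
Pick 3: A3 covers 1 new elements (4).
Greedy uses 3 sets.

3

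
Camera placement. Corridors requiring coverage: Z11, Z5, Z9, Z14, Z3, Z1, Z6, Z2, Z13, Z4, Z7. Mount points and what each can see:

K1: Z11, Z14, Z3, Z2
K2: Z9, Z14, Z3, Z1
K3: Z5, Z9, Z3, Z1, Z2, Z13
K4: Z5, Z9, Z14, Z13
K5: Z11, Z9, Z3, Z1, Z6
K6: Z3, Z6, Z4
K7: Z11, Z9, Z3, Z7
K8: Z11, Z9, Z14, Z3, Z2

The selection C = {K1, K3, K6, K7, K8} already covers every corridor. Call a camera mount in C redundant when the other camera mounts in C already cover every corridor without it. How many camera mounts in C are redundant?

Drop K1: the rest still cover every corridor — redundant.
Drop K3: Z5, Z1, Z13 uncovered — not redundant.
Drop K6: Z6, Z4 uncovered — not redundant.
Drop K7: Z7 uncovered — not redundant.
Drop K8: the rest still cover every corridor — redundant.
2 redundant: K1, K8.

2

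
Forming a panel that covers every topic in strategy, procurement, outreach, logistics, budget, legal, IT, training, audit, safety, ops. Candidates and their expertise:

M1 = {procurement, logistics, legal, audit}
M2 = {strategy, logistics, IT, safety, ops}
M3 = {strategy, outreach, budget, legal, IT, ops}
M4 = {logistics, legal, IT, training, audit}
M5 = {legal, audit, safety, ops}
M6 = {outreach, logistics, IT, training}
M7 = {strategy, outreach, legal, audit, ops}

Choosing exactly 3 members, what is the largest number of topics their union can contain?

Choosing M1, M2, M3 covers {strategy, procurement, outreach, logistics, budget, legal, IT, audit, safety, ops} — 10 topics.
No choice of 3 members does better; here training is left uncovered.

10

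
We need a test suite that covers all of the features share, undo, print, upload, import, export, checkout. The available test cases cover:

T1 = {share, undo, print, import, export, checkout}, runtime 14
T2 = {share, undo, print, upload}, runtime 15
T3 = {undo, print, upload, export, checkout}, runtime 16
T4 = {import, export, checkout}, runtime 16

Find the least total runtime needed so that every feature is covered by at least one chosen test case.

29

T1, T2 cover every feature at runtime 14 + 15 = 29.
Any cover uses at least 2 test cases; among all covering selections none totals below 29.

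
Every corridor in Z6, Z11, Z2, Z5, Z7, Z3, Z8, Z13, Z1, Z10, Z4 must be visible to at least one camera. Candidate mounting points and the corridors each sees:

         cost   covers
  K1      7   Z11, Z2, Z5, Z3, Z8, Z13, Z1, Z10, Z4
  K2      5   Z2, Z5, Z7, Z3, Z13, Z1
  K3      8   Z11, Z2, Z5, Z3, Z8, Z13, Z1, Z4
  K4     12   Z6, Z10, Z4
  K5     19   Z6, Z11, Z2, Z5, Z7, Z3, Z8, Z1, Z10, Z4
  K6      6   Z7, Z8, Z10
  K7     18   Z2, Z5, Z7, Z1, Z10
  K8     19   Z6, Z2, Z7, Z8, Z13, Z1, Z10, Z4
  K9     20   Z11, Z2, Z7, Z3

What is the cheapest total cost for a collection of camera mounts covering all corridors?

K2, K5 cover every corridor at cost 5 + 19 = 24.
Any cover uses at least 2 camera mounts; among all covering selections none totals below 24.

24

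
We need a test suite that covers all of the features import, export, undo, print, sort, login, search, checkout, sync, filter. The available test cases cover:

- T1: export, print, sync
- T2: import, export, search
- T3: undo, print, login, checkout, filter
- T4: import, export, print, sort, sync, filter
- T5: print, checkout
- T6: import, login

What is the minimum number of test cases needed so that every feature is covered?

T2, T3, T4 together cover {import, export, undo, print, sort, login, search, checkout, sync, filter} — every feature.
No 2 of the 6 test cases cover everything (all 15 pairs fall short), so 3 is minimum.

3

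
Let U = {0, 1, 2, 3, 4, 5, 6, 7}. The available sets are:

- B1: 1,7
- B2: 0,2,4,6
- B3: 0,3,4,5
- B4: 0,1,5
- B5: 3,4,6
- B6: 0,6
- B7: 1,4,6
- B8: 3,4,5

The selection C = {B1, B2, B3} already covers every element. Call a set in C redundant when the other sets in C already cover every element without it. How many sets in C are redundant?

Drop B1: 1, 7 uncovered — not redundant.
Drop B2: 2, 6 uncovered — not redundant.
Drop B3: 3, 5 uncovered — not redundant.
None of the sets in C is redundant.

0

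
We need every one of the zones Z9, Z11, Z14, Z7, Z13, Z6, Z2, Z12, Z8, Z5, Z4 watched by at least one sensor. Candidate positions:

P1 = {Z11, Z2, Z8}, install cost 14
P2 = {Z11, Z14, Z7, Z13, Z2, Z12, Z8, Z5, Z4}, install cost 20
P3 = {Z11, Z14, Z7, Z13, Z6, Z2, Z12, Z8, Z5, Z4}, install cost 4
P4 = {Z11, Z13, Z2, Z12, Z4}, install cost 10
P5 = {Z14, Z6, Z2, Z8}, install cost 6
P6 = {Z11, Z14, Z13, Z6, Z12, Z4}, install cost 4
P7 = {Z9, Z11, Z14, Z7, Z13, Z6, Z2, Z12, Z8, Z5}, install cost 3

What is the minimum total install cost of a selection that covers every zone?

P3, P7 cover every zone at install cost 4 + 3 = 7.
Any cover uses at least 2 sensor positions; among all covering selections none totals below 7.

7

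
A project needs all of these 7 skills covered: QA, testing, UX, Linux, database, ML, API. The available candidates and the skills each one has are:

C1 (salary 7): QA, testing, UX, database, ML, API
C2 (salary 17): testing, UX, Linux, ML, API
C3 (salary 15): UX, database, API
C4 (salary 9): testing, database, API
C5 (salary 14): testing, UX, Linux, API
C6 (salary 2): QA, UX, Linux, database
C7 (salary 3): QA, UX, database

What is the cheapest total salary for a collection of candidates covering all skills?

C1, C6 cover every skill at salary 7 + 2 = 9.
Any cover uses at least 2 candidates; among all covering selections none totals below 9.

9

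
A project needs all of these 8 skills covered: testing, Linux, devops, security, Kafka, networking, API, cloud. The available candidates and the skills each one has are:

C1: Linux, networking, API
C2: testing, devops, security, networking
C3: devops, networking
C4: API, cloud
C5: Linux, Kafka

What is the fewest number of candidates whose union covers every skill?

C2, C4, C5 together cover {testing, Linux, devops, security, Kafka, networking, API, cloud} — every skill.
No 2 of the 5 candidates cover everything (all 10 pairs fall short), so 3 is minimum.
Greedy (largest uncovered first) would take C2, C1, C4, C5 — 4 candidates — but 3 suffice.

3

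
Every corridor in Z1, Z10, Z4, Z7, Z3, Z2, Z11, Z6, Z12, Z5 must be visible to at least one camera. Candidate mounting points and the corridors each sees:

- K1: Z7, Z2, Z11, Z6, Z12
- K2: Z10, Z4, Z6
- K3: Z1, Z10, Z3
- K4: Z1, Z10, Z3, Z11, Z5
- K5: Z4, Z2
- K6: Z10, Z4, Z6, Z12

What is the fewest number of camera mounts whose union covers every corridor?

3

K1, K2, K4 together cover {Z1, Z10, Z4, Z7, Z3, Z2, Z11, Z6, Z12, Z5} — every corridor.
No 2 of the 6 camera mounts cover everything (all 15 pairs fall short), so 3 is minimum.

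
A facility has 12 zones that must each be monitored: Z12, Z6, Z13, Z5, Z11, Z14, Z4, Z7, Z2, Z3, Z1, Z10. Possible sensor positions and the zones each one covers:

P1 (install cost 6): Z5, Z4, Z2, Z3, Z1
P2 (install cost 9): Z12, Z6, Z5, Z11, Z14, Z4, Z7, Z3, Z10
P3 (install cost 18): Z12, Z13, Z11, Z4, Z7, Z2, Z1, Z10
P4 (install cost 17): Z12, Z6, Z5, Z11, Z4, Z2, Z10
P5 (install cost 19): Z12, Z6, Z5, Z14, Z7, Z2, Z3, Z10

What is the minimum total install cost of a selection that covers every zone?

27

P2, P3 cover every zone at install cost 9 + 18 = 27.
Any cover uses at least 2 sensor positions; among all covering selections none totals below 27.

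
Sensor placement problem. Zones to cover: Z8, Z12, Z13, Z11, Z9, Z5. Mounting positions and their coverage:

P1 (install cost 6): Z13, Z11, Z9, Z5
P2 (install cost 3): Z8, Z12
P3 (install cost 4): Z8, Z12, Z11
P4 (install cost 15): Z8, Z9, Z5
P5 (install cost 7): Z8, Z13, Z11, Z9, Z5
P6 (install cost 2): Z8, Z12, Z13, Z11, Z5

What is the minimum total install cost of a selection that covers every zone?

8

P1, P6 cover every zone at install cost 6 + 2 = 8.
Any cover uses at least 2 sensor positions; among all covering selections none totals below 8.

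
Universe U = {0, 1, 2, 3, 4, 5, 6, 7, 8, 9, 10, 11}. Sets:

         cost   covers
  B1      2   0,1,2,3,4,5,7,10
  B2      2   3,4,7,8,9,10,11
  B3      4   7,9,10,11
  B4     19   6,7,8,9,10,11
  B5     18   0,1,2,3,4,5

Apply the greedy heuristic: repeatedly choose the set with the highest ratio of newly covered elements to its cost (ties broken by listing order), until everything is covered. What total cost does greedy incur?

23

Pick 1: B1 adds 8 new (0, 1, 2, 3, 4, 5, 7, 10) at cost 2 (ratio 8/2).
Pick 2: B2 adds 3 new (8, 9, 11) at cost 2 (ratio 3/2).
Pick 3: B4 adds 1 new (6) at cost 19 (ratio 1/19).
Greedy total cost: 2 + 2 + 19 = 23. (The true optimum is 21, so greedy overshoots here.)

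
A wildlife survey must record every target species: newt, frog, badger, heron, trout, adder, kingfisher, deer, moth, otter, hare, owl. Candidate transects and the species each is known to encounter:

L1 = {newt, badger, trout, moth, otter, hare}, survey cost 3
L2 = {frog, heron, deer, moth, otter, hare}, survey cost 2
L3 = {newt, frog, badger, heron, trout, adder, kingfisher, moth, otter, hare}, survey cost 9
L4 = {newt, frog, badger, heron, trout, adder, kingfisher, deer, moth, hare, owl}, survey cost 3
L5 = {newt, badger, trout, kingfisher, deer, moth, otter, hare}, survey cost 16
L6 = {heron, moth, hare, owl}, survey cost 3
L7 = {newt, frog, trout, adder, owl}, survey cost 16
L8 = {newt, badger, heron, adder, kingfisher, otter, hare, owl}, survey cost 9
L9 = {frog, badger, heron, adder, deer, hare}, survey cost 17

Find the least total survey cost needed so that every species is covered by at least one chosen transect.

5

L2, L4 cover every species at survey cost 2 + 3 = 5.
Any cover uses at least 2 transects; among all covering selections none totals below 5.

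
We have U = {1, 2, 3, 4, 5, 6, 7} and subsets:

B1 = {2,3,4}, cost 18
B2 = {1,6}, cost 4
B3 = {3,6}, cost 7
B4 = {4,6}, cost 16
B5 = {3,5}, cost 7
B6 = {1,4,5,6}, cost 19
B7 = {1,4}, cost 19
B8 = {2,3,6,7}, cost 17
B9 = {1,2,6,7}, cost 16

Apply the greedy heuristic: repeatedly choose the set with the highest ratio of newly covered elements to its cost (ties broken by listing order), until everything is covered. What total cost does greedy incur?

Pick 1: B2 adds 2 new (1, 6) at cost 4 (ratio 2/4).
Pick 2: B5 adds 2 new (3, 5) at cost 7 (ratio 2/7).
Pick 3: B9 adds 2 new (2, 7) at cost 16 (ratio 2/16).
Pick 4: B4 adds 1 new (4) at cost 16 (ratio 1/16).
Greedy total cost: 4 + 7 + 16 + 16 = 43. (The true optimum is 36, so greedy overshoots here.)

43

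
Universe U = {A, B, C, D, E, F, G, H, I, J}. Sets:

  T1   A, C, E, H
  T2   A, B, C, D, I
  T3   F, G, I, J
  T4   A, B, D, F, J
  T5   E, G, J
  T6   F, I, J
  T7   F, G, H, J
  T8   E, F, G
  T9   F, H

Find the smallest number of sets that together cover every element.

T1, T2, T3 together cover {A, B, C, D, E, F, G, H, I, J} — every element.
No 2 of the 9 sets cover everything (all 36 pairs fall short), so 3 is minimum.

3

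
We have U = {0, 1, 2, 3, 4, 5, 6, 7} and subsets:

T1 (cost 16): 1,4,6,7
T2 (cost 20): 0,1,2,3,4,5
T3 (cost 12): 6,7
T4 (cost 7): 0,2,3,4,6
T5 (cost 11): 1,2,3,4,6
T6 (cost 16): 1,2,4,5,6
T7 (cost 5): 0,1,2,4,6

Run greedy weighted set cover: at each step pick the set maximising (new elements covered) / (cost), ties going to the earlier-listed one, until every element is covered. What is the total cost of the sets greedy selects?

Pick 1: T7 adds 5 new (0, 1, 2, 4, 6) at cost 5 (ratio 5/5).
Pick 2: T4 adds 1 new (3) at cost 7 (ratio 1/7).
Pick 3: T3 adds 1 new (7) at cost 12 (ratio 1/12).
Pick 4: T6 adds 1 new (5) at cost 16 (ratio 1/16).
Greedy total cost: 5 + 7 + 12 + 16 = 40. (The true optimum is 32, so greedy overshoots here.)

40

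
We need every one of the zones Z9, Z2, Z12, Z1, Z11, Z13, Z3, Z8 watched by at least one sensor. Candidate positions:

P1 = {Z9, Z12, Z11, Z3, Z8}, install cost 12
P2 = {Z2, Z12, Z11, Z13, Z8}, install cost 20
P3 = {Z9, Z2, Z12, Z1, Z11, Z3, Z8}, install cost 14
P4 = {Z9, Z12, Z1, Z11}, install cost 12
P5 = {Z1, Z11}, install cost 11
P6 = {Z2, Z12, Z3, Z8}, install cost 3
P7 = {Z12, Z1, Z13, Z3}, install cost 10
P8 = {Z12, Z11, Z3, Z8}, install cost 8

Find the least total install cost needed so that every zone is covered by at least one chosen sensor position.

P3, P7 cover every zone at install cost 14 + 10 = 24.
Any cover uses at least 2 sensor positions; among all covering selections none totals below 24.

24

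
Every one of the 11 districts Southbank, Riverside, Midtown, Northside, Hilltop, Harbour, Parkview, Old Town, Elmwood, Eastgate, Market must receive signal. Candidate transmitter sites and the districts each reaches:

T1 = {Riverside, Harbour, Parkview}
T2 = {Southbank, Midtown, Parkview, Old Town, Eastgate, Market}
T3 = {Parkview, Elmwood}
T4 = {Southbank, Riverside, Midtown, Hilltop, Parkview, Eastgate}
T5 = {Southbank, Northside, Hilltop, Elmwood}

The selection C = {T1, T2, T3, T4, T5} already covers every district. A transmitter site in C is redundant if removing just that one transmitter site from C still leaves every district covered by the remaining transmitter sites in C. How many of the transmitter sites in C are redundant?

2

Drop T1: Harbour uncovered — not redundant.
Drop T2: Old Town, Market uncovered — not redundant.
Drop T3: the rest still cover every district — redundant.
Drop T4: the rest still cover every district — redundant.
Drop T5: Northside uncovered — not redundant.
2 redundant: T3, T4.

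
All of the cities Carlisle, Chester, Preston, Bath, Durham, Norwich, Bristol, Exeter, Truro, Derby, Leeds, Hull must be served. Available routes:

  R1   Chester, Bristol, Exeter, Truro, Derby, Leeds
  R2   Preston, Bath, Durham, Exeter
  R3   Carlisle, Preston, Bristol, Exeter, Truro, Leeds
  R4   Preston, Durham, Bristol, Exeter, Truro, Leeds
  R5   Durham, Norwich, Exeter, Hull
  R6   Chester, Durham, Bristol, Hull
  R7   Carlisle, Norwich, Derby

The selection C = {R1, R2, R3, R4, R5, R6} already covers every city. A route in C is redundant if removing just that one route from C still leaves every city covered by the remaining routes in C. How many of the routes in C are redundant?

2

Drop R1: Derby uncovered — not redundant.
Drop R2: Bath uncovered — not redundant.
Drop R3: Carlisle uncovered — not redundant.
Drop R4: the rest still cover every city — redundant.
Drop R5: Norwich uncovered — not redundant.
Drop R6: the rest still cover every city — redundant.
2 redundant: R4, R6.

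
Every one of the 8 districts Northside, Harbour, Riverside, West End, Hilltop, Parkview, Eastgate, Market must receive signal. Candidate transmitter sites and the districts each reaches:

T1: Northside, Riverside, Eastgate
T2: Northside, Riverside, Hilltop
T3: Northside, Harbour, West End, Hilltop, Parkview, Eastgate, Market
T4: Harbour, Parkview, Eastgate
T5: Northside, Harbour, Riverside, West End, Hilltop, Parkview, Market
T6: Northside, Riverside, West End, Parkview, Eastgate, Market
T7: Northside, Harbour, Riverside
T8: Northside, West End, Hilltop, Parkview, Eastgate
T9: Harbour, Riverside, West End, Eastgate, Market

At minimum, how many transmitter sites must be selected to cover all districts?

2

T1, T3 together cover {Northside, Harbour, Riverside, West End, Hilltop, Parkview, Eastgate, Market} — every district.
No single transmitter site contains all 8 districts, so 2 is optimal.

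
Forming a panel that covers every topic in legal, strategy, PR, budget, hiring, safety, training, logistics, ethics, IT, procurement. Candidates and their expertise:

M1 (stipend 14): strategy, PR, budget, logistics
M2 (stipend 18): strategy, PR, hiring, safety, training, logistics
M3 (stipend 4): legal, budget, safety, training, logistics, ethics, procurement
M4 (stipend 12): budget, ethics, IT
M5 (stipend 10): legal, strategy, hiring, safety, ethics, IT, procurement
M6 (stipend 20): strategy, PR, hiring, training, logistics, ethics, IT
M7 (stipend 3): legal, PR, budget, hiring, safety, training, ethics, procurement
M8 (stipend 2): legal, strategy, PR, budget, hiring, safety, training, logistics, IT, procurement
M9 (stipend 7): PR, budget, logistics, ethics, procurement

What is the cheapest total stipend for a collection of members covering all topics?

M7, M8 cover every topic at stipend 3 + 2 = 5.
Any cover uses at least 2 members; among all covering selections none totals below 5.

5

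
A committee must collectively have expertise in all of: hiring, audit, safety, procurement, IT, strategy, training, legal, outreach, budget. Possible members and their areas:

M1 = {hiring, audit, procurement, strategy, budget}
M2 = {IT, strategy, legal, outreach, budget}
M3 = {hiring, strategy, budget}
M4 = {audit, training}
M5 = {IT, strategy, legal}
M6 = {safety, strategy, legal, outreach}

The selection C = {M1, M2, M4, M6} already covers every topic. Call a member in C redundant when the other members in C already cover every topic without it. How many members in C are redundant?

Drop M1: hiring, procurement uncovered — not redundant.
Drop M2: IT uncovered — not redundant.
Drop M4: training uncovered — not redundant.
Drop M6: safety uncovered — not redundant.
None of the members in C is redundant.

0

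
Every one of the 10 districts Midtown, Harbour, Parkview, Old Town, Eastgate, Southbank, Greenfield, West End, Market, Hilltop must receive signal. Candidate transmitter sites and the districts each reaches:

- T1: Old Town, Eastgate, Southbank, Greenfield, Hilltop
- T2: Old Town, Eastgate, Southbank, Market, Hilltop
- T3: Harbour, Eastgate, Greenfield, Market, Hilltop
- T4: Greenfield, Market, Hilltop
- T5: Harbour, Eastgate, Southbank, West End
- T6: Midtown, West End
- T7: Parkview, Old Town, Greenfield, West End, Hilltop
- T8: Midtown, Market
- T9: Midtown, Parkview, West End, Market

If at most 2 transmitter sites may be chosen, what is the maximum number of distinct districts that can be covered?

9

Choosing T1, T9 covers {Midtown, Parkview, Old Town, Eastgate, Southbank, Greenfield, West End, Market, Hilltop} — 9 districts.
No choice of 2 transmitter sites does better; here Harbour is left uncovered.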